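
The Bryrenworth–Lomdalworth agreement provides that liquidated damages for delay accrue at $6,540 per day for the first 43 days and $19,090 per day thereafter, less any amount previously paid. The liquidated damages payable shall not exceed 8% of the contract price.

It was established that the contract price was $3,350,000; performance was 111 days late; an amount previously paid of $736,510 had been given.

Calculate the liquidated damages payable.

First 43 days: 43 × $6,540 = $281,220
Remaining days: (111 − 43) × $19,090 = $1,298,120
Accrued per-day damages: $281,220 + $1,298,120 = $1,579,340
Less amount previously paid: $1,579,340 − $736,510 = $842,830
Cap: 8% of $3,350,000 = $268,000
Cap at $268,000: $842,830 exceeds the cap → $268,000

$268,000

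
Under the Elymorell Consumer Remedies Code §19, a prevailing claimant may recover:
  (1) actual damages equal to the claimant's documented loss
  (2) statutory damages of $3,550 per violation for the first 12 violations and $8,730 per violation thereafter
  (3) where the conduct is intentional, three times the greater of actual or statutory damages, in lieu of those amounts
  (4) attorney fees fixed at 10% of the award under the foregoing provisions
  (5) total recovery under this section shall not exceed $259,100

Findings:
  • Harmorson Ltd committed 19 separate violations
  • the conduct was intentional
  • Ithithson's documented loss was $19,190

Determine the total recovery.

$259,100

First 12 violations: 12 × $3,550 = $42,600
Remaining violations: (19 − 12) × $8,730 = $61,110
Statutory damages: $42,600 + $61,110 = $103,710
Greater of actual damages ($19,190) or statutory damages ($103,710): $103,710
Trebled: 3 × $103,710 = $311,130
Attorney fees: 10% of $311,130 = $31,113
Total before cap: $311,130 + $31,113 = $342,243
Cap at $259,100: $342,243 exceeds the cap → $259,100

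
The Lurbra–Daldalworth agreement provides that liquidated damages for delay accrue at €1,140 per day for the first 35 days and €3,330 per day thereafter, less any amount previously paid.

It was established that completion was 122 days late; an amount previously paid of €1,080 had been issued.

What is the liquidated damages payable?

€328,530

First 35 days: 35 × €1,140 = €39,900
Remaining days: (122 − 35) × €3,330 = €289,710
Accrued per-day damages: €39,900 + €289,710 = €329,610
Less amount previously paid: €329,610 − €1,080 = €328,530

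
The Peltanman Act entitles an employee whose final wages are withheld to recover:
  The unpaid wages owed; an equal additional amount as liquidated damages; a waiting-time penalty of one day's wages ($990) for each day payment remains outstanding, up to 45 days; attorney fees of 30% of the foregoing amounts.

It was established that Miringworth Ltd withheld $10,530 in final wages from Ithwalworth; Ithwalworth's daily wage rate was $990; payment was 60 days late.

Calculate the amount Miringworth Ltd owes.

$85,293

Liquidated damages (equal amount): $10,530
Penalty days: min(60, 45) = 45
Waiting-time penalty: 45 × $990 = $44,550
Subtotal: $10,530 + $10,530 + $44,550 = $65,610
Attorney fees: 30% of $65,610 = $19,683
Total award: $65,610 + $19,683 = $85,293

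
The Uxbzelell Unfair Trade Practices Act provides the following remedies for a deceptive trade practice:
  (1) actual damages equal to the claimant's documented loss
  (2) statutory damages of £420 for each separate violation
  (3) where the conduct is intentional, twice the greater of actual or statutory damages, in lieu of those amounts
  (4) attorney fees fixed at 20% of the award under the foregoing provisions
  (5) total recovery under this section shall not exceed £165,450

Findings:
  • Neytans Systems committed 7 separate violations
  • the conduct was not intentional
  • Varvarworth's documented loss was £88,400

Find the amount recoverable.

Statutory damages: 7 × £420 = £2,940
Conduct not intentional: the in-lieu enhancement does not apply.
Actual plus statutory damages: £88,400 + £2,940 = £91,340
Attorney fees: 20% of £91,340 = £18,268
Total before cap: £91,340 + £18,268 = £109,608
Cap at £165,450: £109,608 is within the cap, no reduction.

£109,608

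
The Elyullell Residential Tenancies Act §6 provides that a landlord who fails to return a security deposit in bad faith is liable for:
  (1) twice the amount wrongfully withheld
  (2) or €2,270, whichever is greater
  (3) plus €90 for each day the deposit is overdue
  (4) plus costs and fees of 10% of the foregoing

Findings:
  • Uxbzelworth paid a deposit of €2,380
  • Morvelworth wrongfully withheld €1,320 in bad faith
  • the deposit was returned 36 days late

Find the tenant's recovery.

Doubled: 2 × €1,320 = €2,640
Minimum €2,270: €2,640 meets the minimum, no increase.
Late-return penalty: 36 × €90 = €3,240
Damages plus late penalty: €2,640 + €3,240 = €5,880
Costs and fees: 10% of €5,880 = €588
Total recovery: €5,880 + €588 = €6,468

Recovery: €6,468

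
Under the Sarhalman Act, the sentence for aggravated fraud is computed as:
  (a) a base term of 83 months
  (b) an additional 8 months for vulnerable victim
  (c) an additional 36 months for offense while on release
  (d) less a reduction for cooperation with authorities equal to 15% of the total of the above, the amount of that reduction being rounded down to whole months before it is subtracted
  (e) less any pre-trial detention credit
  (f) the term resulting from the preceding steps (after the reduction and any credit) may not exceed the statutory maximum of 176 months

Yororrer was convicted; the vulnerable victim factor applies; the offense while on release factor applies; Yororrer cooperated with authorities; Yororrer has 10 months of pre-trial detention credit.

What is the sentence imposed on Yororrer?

98 months

Vulnerable victim enhancement: +8 months
Offense while on release enhancement: +36 months
Adjusted term: 83 months + 8 months + 36 months = 127 months
Cooperation with authorities reduction: 15% of 127 months = 19 months (rounded down)
After reduction: 127 − 19 = 108 months
Less pre-trial detention credit: 108 months − 10 months = 98 months
Cap at 176 months: 98 months is within the cap, no reduction.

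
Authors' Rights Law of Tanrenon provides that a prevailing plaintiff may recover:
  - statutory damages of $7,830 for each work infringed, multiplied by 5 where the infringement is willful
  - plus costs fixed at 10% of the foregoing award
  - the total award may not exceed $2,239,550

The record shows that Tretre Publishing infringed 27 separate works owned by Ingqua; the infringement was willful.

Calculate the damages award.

$1,162,755

Statutory damages: 27 × $7,830 = $211,410
Multiplied by 5: 5 × $211,410 = $1,057,050
Costs: 10% of $1,057,050 = $105,705
Award plus costs: $1,057,050 + $105,705 = $1,162,755
Cap at $2,239,550: $1,162,755 is within the cap, no reduction.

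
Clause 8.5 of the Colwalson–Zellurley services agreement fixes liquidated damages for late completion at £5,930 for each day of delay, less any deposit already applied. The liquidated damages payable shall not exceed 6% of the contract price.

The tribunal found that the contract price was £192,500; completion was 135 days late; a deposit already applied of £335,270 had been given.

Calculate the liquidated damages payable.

£11,550

Per-day damages: 135 × £5,930 = £800,550
Less deposit already applied: £800,550 − £335,270 = £465,280
Cap: 6% of £192,500 = £11,550
Cap at £11,550: £465,280 exceeds the cap → £11,550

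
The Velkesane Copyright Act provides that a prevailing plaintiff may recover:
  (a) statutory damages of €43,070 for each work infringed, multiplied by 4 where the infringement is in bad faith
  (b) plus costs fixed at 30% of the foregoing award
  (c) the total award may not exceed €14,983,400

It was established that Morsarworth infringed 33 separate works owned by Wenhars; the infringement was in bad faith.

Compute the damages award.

Statutory damages: 33 × €43,070 = €1,421,310
Multiplied by 4: 4 × €1,421,310 = €5,685,240
Costs: 30% of €5,685,240 = €1,705,572
Award plus costs: €5,685,240 + €1,705,572 = €7,390,812
Cap at €14,983,400: €7,390,812 is within the cap, no reduction.

€7,390,812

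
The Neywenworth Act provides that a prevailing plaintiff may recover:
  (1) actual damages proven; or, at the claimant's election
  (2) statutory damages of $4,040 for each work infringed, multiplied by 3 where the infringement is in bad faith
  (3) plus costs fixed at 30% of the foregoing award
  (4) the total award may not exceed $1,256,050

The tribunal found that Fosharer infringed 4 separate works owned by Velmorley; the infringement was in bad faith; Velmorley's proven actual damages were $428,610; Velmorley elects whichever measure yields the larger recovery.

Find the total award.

$557,193

Statutory damages: 4 × $4,040 = $16,160
Trebled: 3 × $16,160 = $48,480
Greater of actual damages ($428,610) or enhanced statutory damages ($48,480): $428,610
Costs: 30% of $428,610 = $128,583
Award plus costs: $428,610 + $128,583 = $557,193
Cap at $1,256,050: $557,193 is within the cap, no reduction.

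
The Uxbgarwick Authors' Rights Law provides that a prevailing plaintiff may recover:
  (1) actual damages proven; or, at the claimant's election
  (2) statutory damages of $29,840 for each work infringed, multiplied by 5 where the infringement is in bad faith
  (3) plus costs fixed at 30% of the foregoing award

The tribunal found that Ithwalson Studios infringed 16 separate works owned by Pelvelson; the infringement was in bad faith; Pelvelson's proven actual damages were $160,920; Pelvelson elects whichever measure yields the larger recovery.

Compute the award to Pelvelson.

Statutory damages: 16 × $29,840 = $477,440
Multiplied by 5: 5 × $477,440 = $2,387,200
Greater of actual damages ($160,920) or enhanced statutory damages ($2,387,200): $2,387,200
Costs: 30% of $2,387,200 = $716,160
Award plus costs: $2,387,200 + $716,160 = $3,103,360

$3,103,360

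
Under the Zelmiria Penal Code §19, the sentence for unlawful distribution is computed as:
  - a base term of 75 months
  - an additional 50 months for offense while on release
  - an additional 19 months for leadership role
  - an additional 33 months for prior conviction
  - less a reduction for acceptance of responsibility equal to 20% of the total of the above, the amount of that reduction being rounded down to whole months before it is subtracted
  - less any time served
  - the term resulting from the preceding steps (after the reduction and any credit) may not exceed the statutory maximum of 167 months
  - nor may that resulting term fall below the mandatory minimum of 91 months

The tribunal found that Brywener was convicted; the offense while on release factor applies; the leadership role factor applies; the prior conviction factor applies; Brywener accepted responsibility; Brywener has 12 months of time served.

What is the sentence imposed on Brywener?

Offense while on release enhancement: +50 months
Leadership role enhancement: +19 months
Prior conviction enhancement: +33 months
Adjusted term: 75 months + 50 months + 19 months + 33 months = 177 months
Acceptance of responsibility reduction: 20% of 177 months = 35 months (rounded down)
After reduction: 177 − 35 = 142 months
Less time served: 142 months − 12 months = 130 months
Cap at 167 months: 130 months is within the cap, no reduction.
Minimum 91 months: 130 months meets the minimum, no increase.

130 months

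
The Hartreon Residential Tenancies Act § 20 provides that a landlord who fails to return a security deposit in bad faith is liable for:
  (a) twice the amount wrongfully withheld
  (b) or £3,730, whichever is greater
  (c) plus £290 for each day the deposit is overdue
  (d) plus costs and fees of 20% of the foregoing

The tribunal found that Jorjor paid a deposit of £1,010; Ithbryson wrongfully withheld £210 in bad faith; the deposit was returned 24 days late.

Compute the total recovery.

£12,828

Doubled: 2 × £210 = £420
Minimum £3,730: £420 is below the minimum → £3,730
Late-return penalty: 24 × £290 = £6,960
Damages plus late penalty: £3,730 + £6,960 = £10,690
Costs and fees: 20% of £10,690 = £2,138
Total recovery: £10,690 + £2,138 = £12,828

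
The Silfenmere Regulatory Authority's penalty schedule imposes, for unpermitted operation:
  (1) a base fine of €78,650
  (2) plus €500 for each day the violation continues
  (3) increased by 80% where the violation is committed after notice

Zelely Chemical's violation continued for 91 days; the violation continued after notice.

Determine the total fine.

€223,470

Per-day component: 91 × €500 = €45,500
Base plus per-day: €78,650 + €45,500 = €124,150
Enhancement: 80% of €124,150 = €99,320
Enhanced fine: €124,150 + €99,320 = €223,470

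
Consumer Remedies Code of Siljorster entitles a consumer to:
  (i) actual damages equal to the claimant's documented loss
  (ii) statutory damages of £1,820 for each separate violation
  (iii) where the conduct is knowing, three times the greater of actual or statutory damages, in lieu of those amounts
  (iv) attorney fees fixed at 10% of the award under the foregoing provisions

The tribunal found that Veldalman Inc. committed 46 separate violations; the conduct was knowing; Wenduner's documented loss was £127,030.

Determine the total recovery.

£419,199

Statutory damages: 46 × £1,820 = £83,720
Greater of actual damages (£127,030) or statutory damages (£83,720): £127,030
Trebled: 3 × £127,030 = £381,090
Attorney fees: 10% of £381,090 = £38,109
Total recovery: £381,090 + £38,109 = £419,199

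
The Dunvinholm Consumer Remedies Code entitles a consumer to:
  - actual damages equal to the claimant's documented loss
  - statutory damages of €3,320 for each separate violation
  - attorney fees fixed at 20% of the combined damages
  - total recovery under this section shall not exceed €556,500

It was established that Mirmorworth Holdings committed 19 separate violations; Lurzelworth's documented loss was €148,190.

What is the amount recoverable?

Statutory damages: 19 × €3,320 = €63,080
Combined damages: €148,190 + €63,080 = €211,270
Attorney fees: 20% of €211,270 = €42,254
Total before cap: €211,270 + €42,254 = €253,524
Cap at €556,500: €253,524 is within the cap, no reduction.

€253,524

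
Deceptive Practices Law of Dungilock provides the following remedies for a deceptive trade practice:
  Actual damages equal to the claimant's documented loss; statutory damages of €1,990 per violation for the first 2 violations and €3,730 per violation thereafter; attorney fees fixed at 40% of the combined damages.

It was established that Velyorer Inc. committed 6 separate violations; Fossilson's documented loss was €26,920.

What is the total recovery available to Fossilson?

€64,148

First 2 violations: 2 × €1,990 = €3,980
Remaining violations: (6 − 2) × €3,730 = €14,920
Statutory damages: €3,980 + €14,920 = €18,900
Combined damages: €26,920 + €18,900 = €45,820
Attorney fees: 40% of €45,820 = €18,328
Total recovery: €45,820 + €18,328 = €64,148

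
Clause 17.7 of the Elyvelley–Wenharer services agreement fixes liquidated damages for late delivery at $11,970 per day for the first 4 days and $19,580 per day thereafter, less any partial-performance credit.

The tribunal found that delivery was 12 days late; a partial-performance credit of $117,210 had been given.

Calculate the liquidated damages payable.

First 4 days: 4 × $11,970 = $47,880
Remaining days: (12 − 4) × $19,580 = $156,640
Accrued per-day damages: $47,880 + $156,640 = $204,520
Less partial-performance credit: $204,520 − $117,210 = $87,310

$87,310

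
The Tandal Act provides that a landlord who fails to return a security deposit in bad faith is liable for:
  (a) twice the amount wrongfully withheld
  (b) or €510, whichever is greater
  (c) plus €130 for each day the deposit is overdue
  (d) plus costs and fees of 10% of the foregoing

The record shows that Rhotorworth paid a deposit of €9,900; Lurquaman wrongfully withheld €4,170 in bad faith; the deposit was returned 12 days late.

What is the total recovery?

Doubled: 2 × €4,170 = €8,340
Minimum €510: €8,340 meets the minimum, no increase.
Late-return penalty: 12 × €130 = €1,560
Damages plus late penalty: €8,340 + €1,560 = €9,900
Costs and fees: 10% of €9,900 = €990
Total recovery: €9,900 + €990 = €10,890

€10,890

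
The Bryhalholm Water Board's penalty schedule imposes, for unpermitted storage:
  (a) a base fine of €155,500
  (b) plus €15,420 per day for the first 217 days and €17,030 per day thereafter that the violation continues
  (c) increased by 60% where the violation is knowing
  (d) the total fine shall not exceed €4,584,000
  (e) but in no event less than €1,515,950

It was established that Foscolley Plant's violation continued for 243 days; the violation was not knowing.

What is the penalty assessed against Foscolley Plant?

Civil penalty: €3,944,420

First 217 days: 217 × €15,420 = €3,346,140
Remaining days: (243 − 217) × €17,030 = €442,780
Per-day component: €3,346,140 + €442,780 = €3,788,920
Base plus per-day: €155,500 + €3,788,920 = €3,944,420
The violation was not knowing: no 60% increase.
Cap at €4,584,000: €3,944,420 is within the cap, no reduction.
Minimum €1,515,950: €3,944,420 meets the minimum, no increase.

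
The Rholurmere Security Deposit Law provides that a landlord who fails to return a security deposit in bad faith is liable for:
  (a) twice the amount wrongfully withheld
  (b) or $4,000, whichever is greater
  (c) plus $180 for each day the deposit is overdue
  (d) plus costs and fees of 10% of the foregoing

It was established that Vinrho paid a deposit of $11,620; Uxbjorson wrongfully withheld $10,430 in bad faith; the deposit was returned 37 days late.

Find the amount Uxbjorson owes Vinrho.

$30,272

Doubled: 2 × $10,430 = $20,860
Minimum $4,000: $20,860 meets the minimum, no increase.
Late-return penalty: 37 × $180 = $6,660
Damages plus late penalty: $20,860 + $6,660 = $27,520
Costs and fees: 10% of $27,520 = $2,752
Total recovery: $27,520 + $2,752 = $30,272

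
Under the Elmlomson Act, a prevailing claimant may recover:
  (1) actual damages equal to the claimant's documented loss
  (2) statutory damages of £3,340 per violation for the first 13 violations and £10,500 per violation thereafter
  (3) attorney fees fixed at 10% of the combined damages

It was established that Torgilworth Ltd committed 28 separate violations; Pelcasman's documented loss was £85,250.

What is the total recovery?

Total recovery: £314,787

First 13 violations: 13 × £3,340 = £43,420
Remaining violations: (28 − 13) × £10,500 = £157,500
Statutory damages: £43,420 + £157,500 = £200,920
Combined damages: £85,250 + £200,920 = £286,170
Attorney fees: 10% of £286,170 = £28,617
Total recovery: £286,170 + £28,617 = £314,787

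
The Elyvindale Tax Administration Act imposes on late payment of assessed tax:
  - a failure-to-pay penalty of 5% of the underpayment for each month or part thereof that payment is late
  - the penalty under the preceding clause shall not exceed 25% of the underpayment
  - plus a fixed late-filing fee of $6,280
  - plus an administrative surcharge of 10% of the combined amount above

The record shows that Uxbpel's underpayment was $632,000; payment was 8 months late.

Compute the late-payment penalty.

Accrued rate: 5% × 8 = 40%, capped at 25% → 25%
Failure-to-pay penalty: 25% of $632,000 = $158,000
Penalty before surcharge: $158,000 + $6,280 = $164,280
Administrative surcharge: 10% of $164,280 = $16,428
Total penalty: $164,280 + $16,428 = $180,708

$180,708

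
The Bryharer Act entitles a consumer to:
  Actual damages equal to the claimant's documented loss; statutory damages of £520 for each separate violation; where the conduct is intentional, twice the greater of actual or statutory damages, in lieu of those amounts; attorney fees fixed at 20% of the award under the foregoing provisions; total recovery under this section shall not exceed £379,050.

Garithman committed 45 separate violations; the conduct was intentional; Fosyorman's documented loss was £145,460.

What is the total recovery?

£349,104

Statutory damages: 45 × £520 = £23,400
Greater of actual damages (£145,460) or statutory damages (£23,400): £145,460
Doubled: 2 × £145,460 = £290,920
Attorney fees: 20% of £290,920 = £58,184
Total before cap: £290,920 + £58,184 = £349,104
Cap at £379,050: £349,104 is within the cap, no reduction.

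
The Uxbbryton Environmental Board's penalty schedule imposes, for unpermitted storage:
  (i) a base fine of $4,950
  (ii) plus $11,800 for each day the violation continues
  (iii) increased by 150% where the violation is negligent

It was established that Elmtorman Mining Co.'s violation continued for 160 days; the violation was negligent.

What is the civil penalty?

Per-day component: 160 × $11,800 = $1,888,000
Base plus per-day: $4,950 + $1,888,000 = $1,892,950
Enhancement: 150% of $1,892,950 = $2,839,425
Enhanced fine: $1,892,950 + $2,839,425 = $4,732,375

$4,732,375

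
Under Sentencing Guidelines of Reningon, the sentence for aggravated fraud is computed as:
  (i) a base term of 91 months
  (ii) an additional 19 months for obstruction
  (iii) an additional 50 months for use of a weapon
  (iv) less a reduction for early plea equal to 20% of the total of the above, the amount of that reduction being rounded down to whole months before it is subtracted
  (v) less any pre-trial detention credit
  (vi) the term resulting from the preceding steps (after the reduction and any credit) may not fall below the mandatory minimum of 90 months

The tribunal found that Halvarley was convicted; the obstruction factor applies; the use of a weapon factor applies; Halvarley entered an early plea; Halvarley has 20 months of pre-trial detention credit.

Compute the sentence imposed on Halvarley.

Obstruction enhancement: +19 months
Use of a weapon enhancement: +50 months
Adjusted term: 91 months + 19 months + 50 months = 160 months
Early plea reduction: 20% of 160 months = 32 months (rounded down)
After reduction: 160 − 32 = 128 months
Less pre-trial detention credit: 128 months − 20 months = 108 months
Minimum 90 months: 108 months meets the minimum, no increase.

108 months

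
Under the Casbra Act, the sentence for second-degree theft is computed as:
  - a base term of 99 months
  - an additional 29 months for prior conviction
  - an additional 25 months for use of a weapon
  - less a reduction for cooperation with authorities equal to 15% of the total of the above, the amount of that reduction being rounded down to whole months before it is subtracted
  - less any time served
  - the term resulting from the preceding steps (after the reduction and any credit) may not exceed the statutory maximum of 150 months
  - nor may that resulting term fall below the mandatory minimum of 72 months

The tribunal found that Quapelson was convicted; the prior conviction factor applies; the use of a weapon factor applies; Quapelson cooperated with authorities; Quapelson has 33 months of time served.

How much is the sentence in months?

Prior conviction enhancement: +29 months
Use of a weapon enhancement: +25 months
Adjusted term: 99 months + 29 months + 25 months = 153 months
Cooperation with authorities reduction: 15% of 153 months = 22 months (rounded down)
After reduction: 153 − 22 = 131 months
Less time served: 131 months − 33 months = 98 months
Cap at 150 months: 98 months is within the cap, no reduction.
Minimum 72 months: 98 months meets the minimum, no increase.

98 months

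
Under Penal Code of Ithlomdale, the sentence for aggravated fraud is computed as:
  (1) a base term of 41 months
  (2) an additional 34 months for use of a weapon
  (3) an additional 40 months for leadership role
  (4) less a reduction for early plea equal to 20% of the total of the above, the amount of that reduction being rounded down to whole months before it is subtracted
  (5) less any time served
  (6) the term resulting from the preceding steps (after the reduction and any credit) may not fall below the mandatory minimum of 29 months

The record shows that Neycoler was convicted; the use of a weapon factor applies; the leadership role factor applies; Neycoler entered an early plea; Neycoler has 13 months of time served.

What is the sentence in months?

Use of a weapon enhancement: +34 months
Leadership role enhancement: +40 months
Adjusted term: 41 months + 34 months + 40 months = 115 months
Early plea reduction: 20% of 115 months = 23 months (rounded down)
After reduction: 115 − 23 = 92 months
Less time served: 92 months − 13 months = 79 months
Minimum 29 months: 79 months meets the minimum, no increase.

79 months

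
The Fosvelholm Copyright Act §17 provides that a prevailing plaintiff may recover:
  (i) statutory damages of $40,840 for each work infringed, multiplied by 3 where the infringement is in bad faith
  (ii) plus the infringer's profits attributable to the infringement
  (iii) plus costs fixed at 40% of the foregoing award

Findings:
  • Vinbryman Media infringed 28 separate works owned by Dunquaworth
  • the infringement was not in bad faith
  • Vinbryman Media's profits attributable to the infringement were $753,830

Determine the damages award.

Statutory damages: 28 × $40,840 = $1,143,520
Infringement not in bad faith: no ×3 enhancement.
Combined award: $1,143,520 + $753,830 = $1,897,350
Costs: 40% of $1,897,350 = $758,940
Award plus costs: $1,897,350 + $758,940 = $2,656,290

$2,656,290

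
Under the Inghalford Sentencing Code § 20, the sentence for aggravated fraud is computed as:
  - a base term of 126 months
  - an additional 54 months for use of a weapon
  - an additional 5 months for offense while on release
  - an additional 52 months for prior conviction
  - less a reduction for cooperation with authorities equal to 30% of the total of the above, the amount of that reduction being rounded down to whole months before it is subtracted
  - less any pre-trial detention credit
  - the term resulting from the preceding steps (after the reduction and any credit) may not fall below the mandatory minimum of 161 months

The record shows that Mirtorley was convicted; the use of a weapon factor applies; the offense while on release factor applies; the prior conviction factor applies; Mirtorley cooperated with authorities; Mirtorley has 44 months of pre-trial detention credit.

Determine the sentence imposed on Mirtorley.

161 months

Use of a weapon enhancement: +54 months
Offense while on release enhancement: +5 months
Prior conviction enhancement: +52 months
Adjusted term: 126 months + 54 months + 5 months + 52 months = 237 months
Cooperation with authorities reduction: 30% of 237 months = 71 months (rounded down)
After reduction: 237 − 71 = 166 months
Less pre-trial detention credit: 166 months − 44 months = 122 months
Minimum 161 months: 122 months is below the minimum → 161 months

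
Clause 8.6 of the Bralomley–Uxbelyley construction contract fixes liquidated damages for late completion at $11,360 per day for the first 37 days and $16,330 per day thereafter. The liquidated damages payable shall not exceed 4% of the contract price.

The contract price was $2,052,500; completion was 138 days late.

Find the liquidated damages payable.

First 37 days: 37 × $11,360 = $420,320
Remaining days: (138 − 37) × $16,330 = $1,649,330
Accrued per-day damages: $420,320 + $1,649,330 = $2,069,650
Cap: 4% of $2,052,500 = $82,100
Cap at $82,100: $2,069,650 exceeds the cap → $82,100

Liquidated damages: $82,100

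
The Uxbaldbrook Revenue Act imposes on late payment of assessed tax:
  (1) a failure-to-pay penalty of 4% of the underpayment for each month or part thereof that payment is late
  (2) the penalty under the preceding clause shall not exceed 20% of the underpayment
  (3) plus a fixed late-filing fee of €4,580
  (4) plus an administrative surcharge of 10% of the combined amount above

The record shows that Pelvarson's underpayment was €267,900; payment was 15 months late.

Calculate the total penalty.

Accrued rate: 4% × 15 = 60%, capped at 20% → 20%
Failure-to-pay penalty: 20% of €267,900 = €53,580
Penalty before surcharge: €53,580 + €4,580 = €58,160
Administrative surcharge: 10% of €58,160 = €5,816
Total penalty: €58,160 + €5,816 = €63,976

€63,976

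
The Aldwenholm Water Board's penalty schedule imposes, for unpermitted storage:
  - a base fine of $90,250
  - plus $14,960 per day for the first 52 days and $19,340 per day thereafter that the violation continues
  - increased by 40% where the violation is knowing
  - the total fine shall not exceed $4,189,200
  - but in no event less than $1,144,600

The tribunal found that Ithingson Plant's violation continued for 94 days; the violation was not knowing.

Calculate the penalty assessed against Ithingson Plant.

$1,680,450

First 52 days: 52 × $14,960 = $777,920
Remaining days: (94 − 52) × $19,340 = $812,280
Per-day component: $777,920 + $812,280 = $1,590,200
Base plus per-day: $90,250 + $1,590,200 = $1,680,450
The violation was not knowing: no 40% increase.
Cap at $4,189,200: $1,680,450 is within the cap, no reduction.
Minimum $1,144,600: $1,680,450 meets the minimum, no increase.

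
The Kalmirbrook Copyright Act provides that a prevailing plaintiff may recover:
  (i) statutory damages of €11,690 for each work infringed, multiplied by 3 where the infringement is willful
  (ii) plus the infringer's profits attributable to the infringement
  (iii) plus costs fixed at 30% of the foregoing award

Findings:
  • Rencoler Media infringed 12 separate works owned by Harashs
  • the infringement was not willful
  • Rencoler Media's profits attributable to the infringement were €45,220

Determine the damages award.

Statutory damages: 12 × €11,690 = €140,280
Infringement not willful: no ×3 enhancement.
Combined award: €140,280 + €45,220 = €185,500
Costs: 30% of €185,500 = €55,650
Award plus costs: €185,500 + €55,650 = €241,150

€241,150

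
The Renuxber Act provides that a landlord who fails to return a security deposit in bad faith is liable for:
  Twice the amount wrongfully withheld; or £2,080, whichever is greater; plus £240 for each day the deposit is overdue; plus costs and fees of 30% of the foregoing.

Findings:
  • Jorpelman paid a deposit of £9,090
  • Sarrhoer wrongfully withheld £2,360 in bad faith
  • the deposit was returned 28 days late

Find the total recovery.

£14,872

Doubled: 2 × £2,360 = £4,720
Minimum £2,080: £4,720 meets the minimum, no increase.
Late-return penalty: 28 × £240 = £6,720
Damages plus late penalty: £4,720 + £6,720 = £11,440
Costs and fees: 30% of £11,440 = £3,432
Total recovery: £11,440 + £3,432 = £14,872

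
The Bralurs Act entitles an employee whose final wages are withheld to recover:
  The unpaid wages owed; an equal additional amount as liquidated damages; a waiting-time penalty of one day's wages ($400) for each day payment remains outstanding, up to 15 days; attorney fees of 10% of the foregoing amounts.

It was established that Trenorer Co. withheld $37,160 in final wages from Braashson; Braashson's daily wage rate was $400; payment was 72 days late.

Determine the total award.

$88,352

Liquidated damages (equal amount): $37,160
Penalty days: min(72, 15) = 15
Waiting-time penalty: 15 × $400 = $6,000
Subtotal: $37,160 + $37,160 + $6,000 = $80,320
Attorney fees: 10% of $80,320 = $8,032
Total award: $80,320 + $8,032 = $88,352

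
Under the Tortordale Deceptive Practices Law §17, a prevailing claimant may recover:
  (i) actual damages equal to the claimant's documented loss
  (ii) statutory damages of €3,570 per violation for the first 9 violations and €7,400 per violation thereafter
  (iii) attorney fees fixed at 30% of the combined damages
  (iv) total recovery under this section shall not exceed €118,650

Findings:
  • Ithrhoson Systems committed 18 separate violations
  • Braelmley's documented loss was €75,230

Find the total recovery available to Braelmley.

First 9 violations: 9 × €3,570 = €32,130
Remaining violations: (18 − 9) × €7,400 = €66,600
Statutory damages: €32,130 + €66,600 = €98,730
Combined damages: €75,230 + €98,730 = €173,960
Attorney fees: 30% of €173,960 = €52,188
Total before cap: €173,960 + €52,188 = €226,148
Cap at €118,650: €226,148 exceeds the cap → €118,650

€118,650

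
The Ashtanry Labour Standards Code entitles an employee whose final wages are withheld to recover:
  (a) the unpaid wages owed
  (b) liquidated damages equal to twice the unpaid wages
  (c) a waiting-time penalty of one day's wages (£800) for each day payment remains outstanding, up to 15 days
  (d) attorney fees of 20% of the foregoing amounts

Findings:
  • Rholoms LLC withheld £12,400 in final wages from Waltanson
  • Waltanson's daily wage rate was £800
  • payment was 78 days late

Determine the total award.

£59,040

Doubled: 2 × £12,400 = £24,800
Penalty days: min(78, 15) = 15
Waiting-time penalty: 15 × £800 = £12,000
Subtotal: £12,400 + £24,800 + £12,000 = £49,200
Attorney fees: 20% of £49,200 = £9,840
Total award: £49,200 + £9,840 = £59,040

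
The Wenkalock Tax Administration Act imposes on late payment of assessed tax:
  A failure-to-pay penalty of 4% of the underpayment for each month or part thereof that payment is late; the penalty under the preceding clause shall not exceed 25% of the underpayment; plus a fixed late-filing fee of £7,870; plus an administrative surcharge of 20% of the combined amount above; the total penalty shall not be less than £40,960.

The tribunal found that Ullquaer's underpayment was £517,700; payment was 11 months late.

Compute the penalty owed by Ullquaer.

Accrued rate: 4% × 11 = 44%, capped at 25% → 25%
Failure-to-pay penalty: 25% of £517,700 = £129,425
Penalty before surcharge: £129,425 + £7,870 = £137,295
Administrative surcharge: 20% of £137,295 = £27,459
Total penalty: £137,295 + £27,459 = £164,754
Minimum £40,960: £164,754 meets the minimum, no increase.

£164,754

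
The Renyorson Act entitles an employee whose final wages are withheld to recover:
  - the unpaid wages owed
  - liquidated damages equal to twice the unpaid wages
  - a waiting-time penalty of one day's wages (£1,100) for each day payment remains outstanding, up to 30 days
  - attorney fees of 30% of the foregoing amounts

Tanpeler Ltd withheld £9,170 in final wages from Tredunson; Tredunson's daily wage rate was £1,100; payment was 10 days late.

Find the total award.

Doubled: 2 × £9,170 = £18,340
Penalty days: min(10, 30) = 10
Waiting-time penalty: 10 × £1,100 = £11,000
Subtotal: £9,170 + £18,340 + £11,000 = £38,510
Attorney fees: 30% of £38,510 = £11,553
Total award: £38,510 + £11,553 = £50,063

£50,063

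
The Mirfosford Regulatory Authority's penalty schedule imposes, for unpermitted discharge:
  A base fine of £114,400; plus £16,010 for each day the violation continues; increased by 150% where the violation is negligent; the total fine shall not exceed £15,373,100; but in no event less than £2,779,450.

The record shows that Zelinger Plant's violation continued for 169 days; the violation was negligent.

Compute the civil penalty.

Per-day component: 169 × £16,010 = £2,705,690
Base plus per-day: £114,400 + £2,705,690 = £2,820,090
Enhancement: 150% of £2,820,090 = £4,230,135
Enhanced fine: £2,820,090 + £4,230,135 = £7,050,225
Cap at £15,373,100: £7,050,225 is within the cap, no reduction.
Minimum £2,779,450: £7,050,225 meets the minimum, no increase.

Civil penalty: £7,050,225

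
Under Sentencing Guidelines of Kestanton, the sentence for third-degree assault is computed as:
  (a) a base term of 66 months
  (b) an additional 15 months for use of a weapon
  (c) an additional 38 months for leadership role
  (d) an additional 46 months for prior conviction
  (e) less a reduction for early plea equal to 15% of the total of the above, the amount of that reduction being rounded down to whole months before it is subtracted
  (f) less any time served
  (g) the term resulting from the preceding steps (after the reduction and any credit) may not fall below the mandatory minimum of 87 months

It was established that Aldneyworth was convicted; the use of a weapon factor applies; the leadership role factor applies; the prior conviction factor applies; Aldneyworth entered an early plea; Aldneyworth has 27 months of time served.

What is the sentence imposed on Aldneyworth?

Use of a weapon enhancement: +15 months
Leadership role enhancement: +38 months
Prior conviction enhancement: +46 months
Adjusted term: 66 months + 15 months + 38 months + 46 months = 165 months
Early plea reduction: 15% of 165 months = 24 months (rounded down)
After reduction: 165 − 24 = 141 months
Less time served: 141 months − 27 months = 114 months
Minimum 87 months: 114 months meets the minimum, no increase.

Sentence: 114 months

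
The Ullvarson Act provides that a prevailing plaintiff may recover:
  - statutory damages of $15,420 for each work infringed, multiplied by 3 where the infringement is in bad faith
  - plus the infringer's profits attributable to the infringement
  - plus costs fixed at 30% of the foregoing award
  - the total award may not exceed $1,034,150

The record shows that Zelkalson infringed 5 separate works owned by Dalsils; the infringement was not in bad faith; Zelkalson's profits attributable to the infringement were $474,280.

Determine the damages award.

Award: $716,794

Statutory damages: 5 × $15,420 = $77,100
Infringement not in bad faith: no ×3 enhancement.
Combined award: $77,100 + $474,280 = $551,380
Costs: 30% of $551,380 = $165,414
Award plus costs: $551,380 + $165,414 = $716,794
Cap at $1,034,150: $716,794 is within the cap, no reduction.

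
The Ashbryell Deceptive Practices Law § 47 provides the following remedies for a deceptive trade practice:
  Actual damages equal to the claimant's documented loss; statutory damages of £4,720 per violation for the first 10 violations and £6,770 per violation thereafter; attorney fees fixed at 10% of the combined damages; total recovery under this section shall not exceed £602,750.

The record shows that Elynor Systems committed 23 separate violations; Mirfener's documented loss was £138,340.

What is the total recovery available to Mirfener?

First 10 violations: 10 × £4,720 = £47,200
Remaining violations: (23 − 10) × £6,770 = £88,010
Statutory damages: £47,200 + £88,010 = £135,210
Combined damages: £138,340 + £135,210 = £273,550
Attorney fees: 10% of £273,550 = £27,355
Total before cap: £273,550 + £27,355 = £300,905
Cap at £602,750: £300,905 is within the cap, no reduction.

Total recovery: £300,905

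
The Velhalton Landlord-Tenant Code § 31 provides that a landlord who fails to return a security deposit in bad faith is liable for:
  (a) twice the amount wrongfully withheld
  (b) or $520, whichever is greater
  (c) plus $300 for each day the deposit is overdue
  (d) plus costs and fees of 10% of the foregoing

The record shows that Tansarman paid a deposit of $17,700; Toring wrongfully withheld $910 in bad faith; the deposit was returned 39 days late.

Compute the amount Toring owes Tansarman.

Doubled: 2 × $910 = $1,820
Minimum $520: $1,820 meets the minimum, no increase.
Late-return penalty: 39 × $300 = $11,700
Damages plus late penalty: $1,820 + $11,700 = $13,520
Costs and fees: 10% of $13,520 = $1,352
Total recovery: $13,520 + $1,352 = $14,872

$14,872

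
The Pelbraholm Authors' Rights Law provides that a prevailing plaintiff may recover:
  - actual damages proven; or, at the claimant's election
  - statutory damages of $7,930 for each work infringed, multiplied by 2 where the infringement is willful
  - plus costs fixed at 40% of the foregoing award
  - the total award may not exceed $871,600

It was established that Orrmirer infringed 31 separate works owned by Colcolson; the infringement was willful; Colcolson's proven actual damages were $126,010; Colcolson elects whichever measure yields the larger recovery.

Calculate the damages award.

$688,324

Statutory damages: 31 × $7,930 = $245,830
Doubled: 2 × $245,830 = $491,660
Greater of actual damages ($126,010) or enhanced statutory damages ($491,660): $491,660
Costs: 40% of $491,660 = $196,664
Award plus costs: $491,660 + $196,664 = $688,324
Cap at $871,600: $688,324 is within the cap, no reduction.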